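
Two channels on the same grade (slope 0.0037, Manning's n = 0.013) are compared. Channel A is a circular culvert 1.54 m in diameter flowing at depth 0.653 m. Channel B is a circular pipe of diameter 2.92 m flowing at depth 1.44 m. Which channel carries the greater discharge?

channel B

Channel A: For a circular section of diameter D = 1.54 m at depth y = 0.653 m, the central angle is θ = 2 arccos(1 − 2y/D) = 2.837 rad. Then A = (D²/8)(θ − sin θ) = 0.7518 m² and P = Dθ/2 = 2.184 m. Hydraulic radius R = A/P = 0.7518/2.184 = 0.3442 m. Q_A = (1/0.013)·0.7518·0.3442^(2/3)·√0.0037 = 1.728 m³/s.
Channel B: For a circular section of diameter D = 2.92 m at depth y = 1.44 m, the central angle is θ = 2 arccos(1 − 2y/D) = 3.114 rad. Then A = (D²/8)(θ − sin θ) = 3.29 m² and P = Dθ/2 = 4.547 m. Hydraulic radius R = A/P = 3.29/4.547 = 0.7236 m. Q_B = (1/0.013)·3.29·0.7236^(2/3)·√0.0037 = 12.41 m³/s.
Q_A = 1.728 m³/s vs Q_B = 12.41 m³/s, so channel B carries more.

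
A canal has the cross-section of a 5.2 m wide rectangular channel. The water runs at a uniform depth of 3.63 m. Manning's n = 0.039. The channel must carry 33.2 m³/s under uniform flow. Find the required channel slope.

Flow area A = b·y = 5.2 × 3.63 = 18.88 m². Wetted perimeter P = b + 2y = 5.2 + 2×3.63 = 12.46 m.
Hydraulic radius R = A/P = 18.88/12.46 = 1.515 m.
From Manning's equation, S = [nQ / (1 A R^(2/3))]² = [0.039 × 33.2 / (1 × 18.88 × 1.515^(2/3))]² = 0.0027.

S = 0.0027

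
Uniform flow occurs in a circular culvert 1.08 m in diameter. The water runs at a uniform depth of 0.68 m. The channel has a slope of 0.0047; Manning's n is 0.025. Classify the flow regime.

subcritical

For a circular section of diameter D = 1.08 m at depth y = 0.68 m, the central angle is θ = 2 arccos(1 − 2y/D) = 3.666 rad. Then A = (D²/8)(θ − sin θ) = 0.6075 m² and P = Dθ/2 = 1.98 m.
Hydraulic radius R = A/P = 0.6075/1.98 = 0.3069 m.
V = (1/n) R^(2/3) √S = (1/0.025) × 0.3069^(2/3) × √0.0047 = 1.248 m/s. Hydraulic depth D_h = A/T = 0.6075/1.043 = 0.5824 m.
Froude number Fr = V/√(g·D_h) = 1.248/√(9.81×0.5824) = 0.522, which is less than 1, so the flow is subcritical.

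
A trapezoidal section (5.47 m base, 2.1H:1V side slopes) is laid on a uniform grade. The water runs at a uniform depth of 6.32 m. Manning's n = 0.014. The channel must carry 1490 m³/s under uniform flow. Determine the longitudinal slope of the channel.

S = 0.00607

With bottom width b = 5.47 m and side slope z = 2.1: A = (b + zy)y = (5.47 + 2.1×6.32)×6.32 = 118.4 m²; P = b + 2y√(1+z²) = 5.47 + 2×6.32×2.326 = 34.87 m.
Hydraulic radius R = A/P = 118.4/34.87 = 3.397 m.
From Manning's equation, S = [nQ / (1 A R^(2/3))]² = [0.014 × 1490 / (1 × 118.4 × 3.397^(2/3))]² = 0.00607.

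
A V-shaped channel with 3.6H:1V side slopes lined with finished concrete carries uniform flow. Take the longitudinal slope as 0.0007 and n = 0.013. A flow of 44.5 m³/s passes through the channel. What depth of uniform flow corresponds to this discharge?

y_n = 2.36 m

Manning's equation rearranged: A R^(2/3) = nQ / (1·√S) = 0.013 × 44.5 / (√0.0007) = 21.87.
Trying y = 1.76 m: A R^(2/3) = 9.99 — low.
Trying y = 2.36 m: A R^(2/3) = 21.84 — close enough.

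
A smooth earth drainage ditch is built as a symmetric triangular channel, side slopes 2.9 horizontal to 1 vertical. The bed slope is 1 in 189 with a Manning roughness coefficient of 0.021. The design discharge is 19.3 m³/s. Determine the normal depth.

y_n = 1.54 m

Manning's equation rearranged: A R^(2/3) = nQ / (1·√S) = 0.021 × 19.3 / (√0.005291) = 5.572.
Try y = 1.71 m: A R^(2/3) = 7.358 — too large.
Try y = 1.11 m: A R^(2/3) = 2.324 — too small.
Try y = 1.54 m: A R^(2/3) = 5.565 — matches.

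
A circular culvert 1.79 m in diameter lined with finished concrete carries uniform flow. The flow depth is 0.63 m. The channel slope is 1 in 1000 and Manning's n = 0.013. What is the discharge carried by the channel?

Q = 0.952 m³/s

For a circular section of diameter D = 1.79 m at depth y = 0.63 m, the central angle is θ = 2 arccos(1 − 2y/D) = 2.54 rad. Then A = (D²/8)(θ − sin θ) = 0.7909 m² and P = Dθ/2 = 2.274 m.
Hydraulic radius R = A/P = 0.7909/2.274 = 0.3479 m.
Manning's equation: Q = (1/n) A R^(2/3) S^(1/2) = (1/0.013) × 0.7909 × 0.3479^(2/3) × 0.001^(1/2) = 0.952 m³/s.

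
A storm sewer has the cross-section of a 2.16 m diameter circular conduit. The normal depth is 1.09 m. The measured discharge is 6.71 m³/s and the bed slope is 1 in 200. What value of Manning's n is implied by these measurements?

For a circular section of diameter D = 2.16 m at depth y = 1.09 m, the central angle is θ = 2 arccos(1 − 2y/D) = 3.16 rad. Then A = (D²/8)(θ − sin θ) = 1.854 m² and P = Dθ/2 = 3.413 m.
Hydraulic radius R = A/P = 1.854/3.413 = 0.5432 m.
Rearranging Manning's equation: n = (1/Q) A R^(2/3) S^(1/2) = (1/6.71) × 1.854 × 0.5432^(2/3) × √0.005 = 0.013.

n = 0.013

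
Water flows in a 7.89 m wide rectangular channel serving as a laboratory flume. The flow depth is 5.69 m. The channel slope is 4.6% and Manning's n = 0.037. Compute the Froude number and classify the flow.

Flow area A = b·y = 7.89 × 5.69 = 44.89 m². Wetted perimeter P = b + 2y = 7.89 + 2×5.69 = 19.27 m.
Hydraulic radius R = A/P = 44.89/19.27 = 2.33 m.
V = (1/n) R^(2/3) √S = (1/0.037) × 2.33^(2/3) × √0.046 = 10.19 m/s. Hydraulic depth D_h = A/T = 44.89/7.89 = 5.69 m.
Froude number Fr = V/√(g·D_h) = 10.19/√(9.81×5.69) = 1.36, which is greater than 1, so the flow is supercritical.

supercritical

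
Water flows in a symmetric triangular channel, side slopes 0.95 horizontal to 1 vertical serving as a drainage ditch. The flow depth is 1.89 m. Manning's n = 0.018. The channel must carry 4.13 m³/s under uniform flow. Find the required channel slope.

S = 0.000851

For a triangular section with side slope z = 0.95: A = zy² = 0.95×1.89² = 3.393 m²; P = 2y√(1+z²) = 2×1.89×1.379 = 5.214 m.
Hydraulic radius R = A/P = 3.393/5.214 = 0.6509 m.
From Manning's equation, S = [nQ / (1 A R^(2/3))]² = [0.018 × 4.13 / (1 × 3.393 × 0.6509^(2/3))]² = 0.000851.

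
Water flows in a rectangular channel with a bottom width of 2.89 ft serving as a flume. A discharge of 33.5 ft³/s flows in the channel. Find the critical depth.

For a rectangular channel, critical depth y_c = (q²/g)^(1/3) where q = Q/b = 33.5/2.89 = 11.59 ft²/s.
So y_c = (11.59²/32.2)^(1/3) = 1.61 ft.

y_c = 1.61 ft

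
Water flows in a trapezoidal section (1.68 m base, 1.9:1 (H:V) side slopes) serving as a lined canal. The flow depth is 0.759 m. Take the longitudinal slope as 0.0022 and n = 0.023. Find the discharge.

With bottom width b = 1.68 m and side slope z = 1.9: A = (b + zy)y = (1.68 + 1.9×0.759)×0.759 = 2.37 m²; P = b + 2y√(1+z²) = 1.68 + 2×0.759×2.147 = 4.939 m.
Hydraulic radius R = A/P = 2.37/4.939 = 0.4798 m.
Manning's equation: Q = (1/n) A R^(2/3) S^(1/2) = (1/0.023) × 2.37 × 0.4798^(2/3) × 0.0022^(1/2) = 2.96 m³/s.

Q = 2.96 m³/s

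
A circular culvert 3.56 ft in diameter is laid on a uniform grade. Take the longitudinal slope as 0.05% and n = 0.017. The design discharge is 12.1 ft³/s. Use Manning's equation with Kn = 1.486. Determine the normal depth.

Manning's equation rearranged: A R^(2/3) = nQ / (1.486·√S) = 0.017 × 12.1 / (1.486 × √0.0005) = 6.191.
At y = 2.69 ft: A R^(2/3) = 8.471 — too large.
At y = 1.81 ft: A R^(2/3) = 4.737 — too small.
At y = 2.14 ft: A R^(2/3) = 6.205 — ≈ 6.191.

y_n = 2.14 ft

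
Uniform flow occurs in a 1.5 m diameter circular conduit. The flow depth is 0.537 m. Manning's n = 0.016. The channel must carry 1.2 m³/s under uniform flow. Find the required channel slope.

For a circular section of diameter D = 1.5 m at depth y = 0.537 m, the central angle is θ = 2 arccos(1 − 2y/D) = 2.566 rad. Then A = (D²/8)(θ − sin θ) = 0.5684 m² and P = Dθ/2 = 1.924 m.
Hydraulic radius R = A/P = 0.5684/1.924 = 0.2954 m.
From Manning's equation, S = [nQ / (1 A R^(2/3))]² = [0.016 × 1.2 / (1 × 0.5684 × 0.2954^(2/3))]² = 0.0058.

S = 0.0058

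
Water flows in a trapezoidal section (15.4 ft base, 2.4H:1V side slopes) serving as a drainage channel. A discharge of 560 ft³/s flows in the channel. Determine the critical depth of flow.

y_c = 2.94 ft

At critical depth, Q² T / (g A³) = 1, i.e. A³/T = Q²/g = 560²/32.2 = 9739.
Try y = 2.52 ft: A³/T = 5742 — too small.
Try y = 3.48 ft: A³/T = 17590 — too large.
Try y = 2.94 ft: A³/T = 9751 — matches.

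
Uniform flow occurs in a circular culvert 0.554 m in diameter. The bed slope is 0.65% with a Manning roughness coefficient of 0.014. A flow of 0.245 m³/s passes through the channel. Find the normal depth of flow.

y_n = 0.328 m

Manning's equation rearranged: A R^(2/3) = nQ / (1·√S) = 0.014 × 0.245 / (√0.0065) = 0.04254.
Trying y = 0.359 m: A R^(2/3) = 0.0486 — high.
Trying y = 0.25 m: A R^(2/3) = 0.02701 — low.
Trying y = 0.328 m: A R^(2/3) = 0.04247 — ≈ 0.04254.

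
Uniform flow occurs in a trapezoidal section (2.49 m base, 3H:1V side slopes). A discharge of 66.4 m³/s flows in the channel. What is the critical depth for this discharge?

y_c = 2.14 m

At critical depth, Q² T / (g A³) = 1, i.e. A³/T = Q²/g = 66.4²/9.81 = 449.4.
Trying y = 1.75 m: A³/T = 191.3 — too small.
Trying y = 2.59 m: A³/T = 1041 — too large.
Trying y = 2.14 m: A³/T = 452.2 — close enough.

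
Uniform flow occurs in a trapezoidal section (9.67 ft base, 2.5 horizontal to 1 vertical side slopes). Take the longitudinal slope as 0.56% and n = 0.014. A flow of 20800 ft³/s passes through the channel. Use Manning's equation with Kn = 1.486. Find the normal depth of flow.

y_n = 14.6 ft

Manning's equation rearranged: A R^(2/3) = nQ / (1.486·√S) = 0.014 × 20800 / (1.486 × √0.0056) = 2619.
Try y = 18.3 ft: A R^(2/3) = 4508 — too large.
Try y = 12.3 ft: A R^(2/3) = 1740 — too small.
Try y = 14.6 ft: A R^(2/3) = 2614 — close enough.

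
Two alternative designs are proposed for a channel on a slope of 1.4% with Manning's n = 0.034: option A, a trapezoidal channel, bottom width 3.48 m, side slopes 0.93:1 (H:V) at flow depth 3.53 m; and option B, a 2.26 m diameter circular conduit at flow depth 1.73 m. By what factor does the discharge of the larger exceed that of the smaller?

Channel A: With bottom width b = 3.48 m and side slope z = 0.93: A = (b + zy)y = (3.48 + 0.93×3.53)×3.53 = 23.87 m²; P = b + 2y√(1+z²) = 3.48 + 2×3.53×1.366 = 13.12 m. Hydraulic radius R = A/P = 23.87/13.12 = 1.819 m. Q_A = (1/0.034)·23.87·1.819^(2/3)·√0.014 = 123.8 m³/s.
Channel B: For a circular section of diameter D = 2.26 m at depth y = 1.73 m, the central angle is θ = 2 arccos(1 − 2y/D) = 4.261 rad. Then A = (D²/8)(θ − sin θ) = 3.295 m² and P = Dθ/2 = 4.815 m. Hydraulic radius R = A/P = 3.295/4.815 = 0.6843 m. Q_B = (1/0.034)·3.295·0.6843^(2/3)·√0.014 = 8.905 m³/s.
The larger discharge is 123.8 m³/s and the smaller is 8.905 m³/s; the ratio is 13.9.

13.9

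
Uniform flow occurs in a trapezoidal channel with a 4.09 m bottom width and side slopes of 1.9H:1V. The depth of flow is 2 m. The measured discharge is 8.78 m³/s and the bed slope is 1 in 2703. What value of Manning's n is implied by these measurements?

With bottom width b = 4.09 m and side slope z = 1.9: A = (b + zy)y = (4.09 + 1.9×2)×2 = 15.78 m²; P = b + 2y√(1+z²) = 4.09 + 2×2×2.147 = 12.68 m.
Hydraulic radius R = A/P = 15.78/12.68 = 1.245 m.
Rearranging Manning's equation: n = (1/Q) A R^(2/3) S^(1/2) = (1/8.78) × 15.78 × 1.245^(2/3) × √0.00037 = 0.04.

n = 0.04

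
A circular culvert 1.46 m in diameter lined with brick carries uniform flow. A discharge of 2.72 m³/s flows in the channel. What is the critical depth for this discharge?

At critical depth, Q² T / (g A³) = 1, i.e. A³/T = Q²/g = 2.72²/9.81 = 0.7542.
Trying y = 0.694 m: A³/T = 0.3311 — low.
Trying y = 1.03 m: A³/T = 1.512 — high.
Trying y = 0.861 m: A³/T = 0.7548 — close enough.

y_c = 0.861 m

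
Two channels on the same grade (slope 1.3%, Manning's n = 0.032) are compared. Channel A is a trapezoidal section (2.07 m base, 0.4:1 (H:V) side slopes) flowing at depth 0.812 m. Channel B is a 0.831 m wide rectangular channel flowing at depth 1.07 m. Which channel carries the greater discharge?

channel A

Channel A: With bottom width b = 2.07 m and side slope z = 0.4: A = (b + zy)y = (2.07 + 0.4×0.812)×0.812 = 1.945 m²; P = b + 2y√(1+z²) = 2.07 + 2×0.812×1.077 = 3.819 m. Hydraulic radius R = A/P = 1.945/3.819 = 0.5092 m. Q_A = (1/0.032)·1.945·0.5092^(2/3)·√0.013 = 4.418 m³/s.
Channel B: Flow area A = b·y = 0.831 × 1.07 = 0.8892 m². Wetted perimeter P = b + 2y = 0.831 + 2×1.07 = 2.971 m. Hydraulic radius R = A/P = 0.8892/2.971 = 0.2993 m. Q_B = (1/0.032)·0.8892·0.2993^(2/3)·√0.013 = 1.418 m³/s.
Q_A = 4.418 m³/s vs Q_B = 1.418 m³/s, so channel A carries more.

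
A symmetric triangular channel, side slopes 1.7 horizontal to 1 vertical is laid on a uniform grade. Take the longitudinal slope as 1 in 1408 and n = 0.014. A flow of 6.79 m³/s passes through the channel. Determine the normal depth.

y_n = 1.63 m

Manning's equation rearranged: A R^(2/3) = nQ / (1·√S) = 0.014 × 6.79 / (√0.0007102) = 3.567.
Trying y = 1.34 m: A R^(2/3) = 2.117 — too small.
Trying y = 1.63 m: A R^(2/3) = 3.569 — ≈ 3.567.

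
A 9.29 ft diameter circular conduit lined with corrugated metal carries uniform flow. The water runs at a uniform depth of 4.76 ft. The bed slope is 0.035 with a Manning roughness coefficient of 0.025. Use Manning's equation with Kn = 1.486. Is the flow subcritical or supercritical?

For a circular section of diameter D = 9.29 ft at depth y = 4.76 ft, the central angle is θ = 2 arccos(1 − 2y/D) = 3.191 rad. Then A = (D²/8)(θ − sin θ) = 34.96 ft² and P = Dθ/2 = 14.82 ft.
Hydraulic radius R = A/P = 34.96/14.82 = 2.359 ft.
V = (1.486/n) R^(2/3) √S = (1.486/0.025) × 2.359^(2/3) × √0.035 = 19.7 ft/s. Hydraulic depth D_h = A/T = 34.96/9.287 = 3.764 ft.
Froude number Fr = V/√(g·D_h) = 19.7/√(32.2×3.764) = 1.79, which is greater than 1, so the flow is supercritical.

supercritical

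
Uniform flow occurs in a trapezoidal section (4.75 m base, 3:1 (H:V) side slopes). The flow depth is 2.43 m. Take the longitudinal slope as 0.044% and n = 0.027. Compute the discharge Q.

With bottom width b = 4.75 m and side slope z = 3: A = (b + zy)y = (4.75 + 3×2.43)×2.43 = 29.26 m²; P = b + 2y√(1+z²) = 4.75 + 2×2.43×3.162 = 20.12 m.
Hydraulic radius R = A/P = 29.26/20.12 = 1.454 m.
Manning's equation: Q = (1/n) A R^(2/3) S^(1/2) = (1/0.027) × 29.26 × 1.454^(2/3) × 0.00044^(1/2) = 29.2 m³/s.

Q = 29.2 m³/s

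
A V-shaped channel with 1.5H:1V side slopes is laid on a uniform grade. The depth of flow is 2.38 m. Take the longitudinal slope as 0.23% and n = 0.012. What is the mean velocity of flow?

V = 3.97 m/s

For a triangular section with side slope z = 1.5: A = zy² = 1.5×2.38² = 8.497 m²; P = 2y√(1+z²) = 2×2.38×1.803 = 8.581 m.
Hydraulic radius R = A/P = 8.497/8.581 = 0.9901 m.
From Manning's equation, V = (1/n) R^(2/3) S^(1/2) = (1/0.012) × 0.9901^(2/3) × 0.0023^(1/2) = 3.97 m/s.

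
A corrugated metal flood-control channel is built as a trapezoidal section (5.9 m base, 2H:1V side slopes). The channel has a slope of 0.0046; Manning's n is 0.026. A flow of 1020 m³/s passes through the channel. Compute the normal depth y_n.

y_n = 7.48 m

Manning's equation rearranged: A R^(2/3) = nQ / (1·√S) = 0.026 × 1020 / (√0.0046) = 391.
At y = 5.12 m: A R^(2/3) = 166.9 — low.
At y = 8.28 m: A R^(2/3) = 494.2 — high.
At y = 7.48 m: A R^(2/3) = 390.9 — ≈ 391.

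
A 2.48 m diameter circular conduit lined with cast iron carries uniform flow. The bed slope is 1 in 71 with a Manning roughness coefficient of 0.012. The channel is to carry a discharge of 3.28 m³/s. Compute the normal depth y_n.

y_n = 0.515 m

Manning's equation rearranged: A R^(2/3) = nQ / (1·√S) = 0.012 × 3.28 / (√0.01408) = 0.3317.
Try y = 0.4 m: A R^(2/3) = 0.1983 — too small.
Try y = 0.609 m: A R^(2/3) = 0.4643 — too large.
Try y = 0.515 m: A R^(2/3) = 0.3319 — matches.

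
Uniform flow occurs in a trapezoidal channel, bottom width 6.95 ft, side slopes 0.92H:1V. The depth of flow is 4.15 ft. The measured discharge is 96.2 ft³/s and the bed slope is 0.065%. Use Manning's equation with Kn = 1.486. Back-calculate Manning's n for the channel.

With bottom width b = 6.95 ft and side slope z = 0.92: A = (b + zy)y = (6.95 + 0.92×4.15)×4.15 = 44.69 ft²; P = b + 2y√(1+z²) = 6.95 + 2×4.15×1.359 = 18.23 ft.
Hydraulic radius R = A/P = 44.69/18.23 = 2.452 ft.
Rearranging Manning's equation: n = (1.486/Q) A R^(2/3) S^(1/2) = (1.486/96.2) × 44.69 × 2.452^(2/3) × √0.00065 = 0.032.

n = 0.032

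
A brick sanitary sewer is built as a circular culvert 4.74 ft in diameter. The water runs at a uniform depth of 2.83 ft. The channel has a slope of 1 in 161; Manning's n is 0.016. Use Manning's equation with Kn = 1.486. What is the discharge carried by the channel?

Q = 96.4 ft³/s

For a circular section of diameter D = 4.74 ft at depth y = 2.83 ft, the central angle is θ = 2 arccos(1 − 2y/D) = 3.532 rad. Then A = (D²/8)(θ − sin θ) = 10.99 ft² and P = Dθ/2 = 8.371 ft.
Hydraulic radius R = A/P = 10.99/8.371 = 1.313 ft.
Manning's equation: Q = (1.486/n) A R^(2/3) S^(1/2) = (1.486/0.016) × 10.99 × 1.313^(2/3) × 0.006211^(1/2) = 96.4 ft³/s.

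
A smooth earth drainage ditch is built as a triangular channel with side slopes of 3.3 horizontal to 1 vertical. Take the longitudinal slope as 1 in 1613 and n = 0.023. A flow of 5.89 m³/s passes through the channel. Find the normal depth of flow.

y_n = 1.45 m

Manning's equation rearranged: A R^(2/3) = nQ / (1·√S) = 0.023 × 5.89 / (√0.00062) = 5.441.
Trying y = 1.66 m: A R^(2/3) = 7.799 — too large.
Trying y = 1.03 m: A R^(2/3) = 2.184 — too small.
Trying y = 1.45 m: A R^(2/3) = 5.438 — ≈ 5.441.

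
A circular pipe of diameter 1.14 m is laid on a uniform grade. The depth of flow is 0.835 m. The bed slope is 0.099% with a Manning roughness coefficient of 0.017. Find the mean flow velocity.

For a circular section of diameter D = 1.14 m at depth y = 0.835 m, the central angle is θ = 2 arccos(1 − 2y/D) = 4.109 rad. Then A = (D²/8)(θ − sin θ) = 0.8012 m² and P = Dθ/2 = 2.342 m.
Hydraulic radius R = A/P = 0.8012/2.342 = 0.3421 m.
From Manning's equation, V = (1/n) R^(2/3) S^(1/2) = (1/0.017) × 0.3421^(2/3) × 0.00099^(1/2) = 0.905 m/s.

V = 0.905 m/s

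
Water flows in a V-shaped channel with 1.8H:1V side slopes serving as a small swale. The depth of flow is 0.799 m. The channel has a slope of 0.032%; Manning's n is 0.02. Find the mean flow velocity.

For a triangular section with side slope z = 1.8: A = zy² = 1.8×0.799² = 1.149 m²; P = 2y√(1+z²) = 2×0.799×2.059 = 3.29 m.
Hydraulic radius R = A/P = 1.149/3.29 = 0.3492 m.
From Manning's equation, V = (1/n) R^(2/3) S^(1/2) = (1/0.02) × 0.3492^(2/3) × 0.00032^(1/2) = 0.444 m/s.

V = 0.444 m/s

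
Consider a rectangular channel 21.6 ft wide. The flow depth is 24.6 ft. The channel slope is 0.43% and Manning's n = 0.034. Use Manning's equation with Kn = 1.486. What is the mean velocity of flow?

Flow area A = b·y = 21.6 × 24.6 = 531.4 ft². Wetted perimeter P = b + 2y = 21.6 + 2×24.6 = 70.8 ft.
Hydraulic radius R = A/P = 531.4/70.8 = 7.505 ft.
From Manning's equation, V = (1.486/n) R^(2/3) S^(1/2) = (1.486/0.034) × 7.505^(2/3) × 0.0043^(1/2) = 11 ft/s.

V = 11 ft/s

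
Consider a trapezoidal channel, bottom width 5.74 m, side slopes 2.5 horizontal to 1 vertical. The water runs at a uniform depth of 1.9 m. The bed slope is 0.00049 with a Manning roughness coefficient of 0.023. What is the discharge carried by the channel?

Q = 22.2 m³/s

With bottom width b = 5.74 m and side slope z = 2.5: A = (b + zy)y = (5.74 + 2.5×1.9)×1.9 = 19.93 m²; P = b + 2y√(1+z²) = 5.74 + 2×1.9×2.693 = 15.97 m.
Hydraulic radius R = A/P = 19.93/15.97 = 1.248 m.
Manning's equation: Q = (1/n) A R^(2/3) S^(1/2) = (1/0.023) × 19.93 × 1.248^(2/3) × 0.00049^(1/2) = 22.2 m³/s.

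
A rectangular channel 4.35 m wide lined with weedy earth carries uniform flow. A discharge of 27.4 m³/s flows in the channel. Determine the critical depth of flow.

y_c = 1.59 m

For a rectangular channel, critical depth y_c = (q²/g)^(1/3) where q = Q/b = 27.4/4.35 = 6.299 m²/s.
So y_c = (6.299²/9.81)^(1/3) = 1.59 m.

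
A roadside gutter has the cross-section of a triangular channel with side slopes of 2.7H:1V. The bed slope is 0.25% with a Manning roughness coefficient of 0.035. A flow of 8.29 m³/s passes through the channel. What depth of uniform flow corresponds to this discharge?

Manning's equation rearranged: A R^(2/3) = nQ / (1·√S) = 0.035 × 8.29 / (√0.0025) = 5.803.
Trying y = 1.88 m: A R^(2/3) = 8.773 — high.
Trying y = 1.44 m: A R^(2/3) = 4.309 — low.
Trying y = 1.61 m: A R^(2/3) = 5.802 — matches.

y_n = 1.61 m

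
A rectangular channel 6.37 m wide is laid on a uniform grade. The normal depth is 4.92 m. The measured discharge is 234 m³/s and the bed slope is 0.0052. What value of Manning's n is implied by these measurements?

n = 0.015

Flow area A = b·y = 6.37 × 4.92 = 31.34 m². Wetted perimeter P = b + 2y = 6.37 + 2×4.92 = 16.21 m.
Hydraulic radius R = A/P = 31.34/16.21 = 1.933 m.
Rearranging Manning's equation: n = (1/Q) A R^(2/3) S^(1/2) = (1/234) × 31.34 × 1.933^(2/3) × √0.0052 = 0.015.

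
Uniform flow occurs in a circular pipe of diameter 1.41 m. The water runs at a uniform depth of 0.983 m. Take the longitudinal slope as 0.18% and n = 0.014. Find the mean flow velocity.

V = 1.69 m/s

For a circular section of diameter D = 1.41 m at depth y = 0.983 m, the central angle is θ = 2 arccos(1 − 2y/D) = 3.952 rad. Then A = (D²/8)(θ − sin θ) = 1.162 m² and P = Dθ/2 = 2.786 m.
Hydraulic radius R = A/P = 1.162/2.786 = 0.4171 m.
From Manning's equation, V = (1/n) R^(2/3) S^(1/2) = (1/0.014) × 0.4171^(2/3) × 0.0018^(1/2) = 1.69 m/s.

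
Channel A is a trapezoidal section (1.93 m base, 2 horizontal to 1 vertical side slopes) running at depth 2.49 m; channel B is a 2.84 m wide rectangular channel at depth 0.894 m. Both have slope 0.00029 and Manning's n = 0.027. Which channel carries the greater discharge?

channel A

Channel A: With bottom width b = 1.93 m and side slope z = 2: A = (b + zy)y = (1.93 + 2×2.49)×2.49 = 17.21 m²; P = b + 2y√(1+z²) = 1.93 + 2×2.49×2.236 = 13.07 m. Hydraulic radius R = A/P = 17.21/13.07 = 1.317 m. Q_A = (1/0.027)·17.21·1.317^(2/3)·√0.00029 = 13.04 m³/s.
Channel B: Flow area A = b·y = 2.84 × 0.894 = 2.539 m². Wetted perimeter P = b + 2y = 2.84 + 2×0.894 = 4.628 m. Hydraulic radius R = A/P = 2.539/4.628 = 0.5486 m. Q_B = (1/0.027)·2.539·0.5486^(2/3)·√0.00029 = 1.073 m³/s.
Q_A = 13.04 m³/s vs Q_B = 1.073 m³/s, so channel A carries more.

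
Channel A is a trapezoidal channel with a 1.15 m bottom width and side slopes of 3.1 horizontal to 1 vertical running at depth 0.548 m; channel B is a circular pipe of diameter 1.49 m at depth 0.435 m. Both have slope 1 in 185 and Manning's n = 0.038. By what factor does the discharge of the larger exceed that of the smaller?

4.45

Channel A: With bottom width b = 1.15 m and side slope z = 3.1: A = (b + zy)y = (1.15 + 3.1×0.548)×0.548 = 1.561 m²; P = b + 2y√(1+z²) = 1.15 + 2×0.548×3.257 = 4.72 m. Hydraulic radius R = A/P = 1.561/4.72 = 0.3308 m. Q_A = (1/0.038)·1.561·0.3308^(2/3)·√0.005405 = 1.445 m³/s.
Channel B: For a circular section of diameter D = 1.49 m at depth y = 0.435 m, the central angle is θ = 2 arccos(1 − 2y/D) = 2.283 rad. Then A = (D²/8)(θ − sin θ) = 0.4236 m² and P = Dθ/2 = 1.701 m. Hydraulic radius R = A/P = 0.4236/1.701 = 0.249 m. Q_B = (1/0.038)·0.4236·0.249^(2/3)·√0.005405 = 0.3244 m³/s.
The larger discharge is 1.445 m³/s and the smaller is 0.3244 m³/s; the ratio is 4.45.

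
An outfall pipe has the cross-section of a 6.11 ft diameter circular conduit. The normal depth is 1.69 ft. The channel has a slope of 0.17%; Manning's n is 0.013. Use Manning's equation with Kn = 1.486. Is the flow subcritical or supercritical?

subcritical

For a circular section of diameter D = 6.11 ft at depth y = 1.69 ft, the central angle is θ = 2 arccos(1 − 2y/D) = 2.215 rad. Then A = (D²/8)(θ − sin θ) = 6.607 ft² and P = Dθ/2 = 6.767 ft.
Hydraulic radius R = A/P = 6.607/6.767 = 0.9762 ft.
V = (1.486/n) R^(2/3) √S = (1.486/0.013) × 0.9762^(2/3) × √0.0017 = 4.638 ft/s. Hydraulic depth D_h = A/T = 6.607/5.466 = 1.209 ft.
Froude number Fr = V/√(g·D_h) = 4.638/√(32.2×1.209) = 0.743, which is less than 1, so the flow is subcritical.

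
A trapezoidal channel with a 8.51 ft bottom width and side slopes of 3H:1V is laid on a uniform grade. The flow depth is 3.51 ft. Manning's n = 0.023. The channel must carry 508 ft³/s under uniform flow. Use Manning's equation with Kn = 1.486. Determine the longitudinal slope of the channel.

With bottom width b = 8.51 ft and side slope z = 3: A = (b + zy)y = (8.51 + 3×3.51)×3.51 = 66.83 ft²; P = b + 2y√(1+z²) = 8.51 + 2×3.51×3.162 = 30.71 ft.
Hydraulic radius R = A/P = 66.83/30.71 = 2.176 ft.
From Manning's equation, S = [nQ / (1.486 A R^(2/3))]² = [0.023 × 508 / (1.486 × 66.83 × 2.176^(2/3))]² = 0.00491.

S = 0.00491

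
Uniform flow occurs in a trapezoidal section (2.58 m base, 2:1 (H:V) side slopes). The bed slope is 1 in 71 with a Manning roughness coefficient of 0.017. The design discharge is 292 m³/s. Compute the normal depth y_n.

Manning's equation rearranged: A R^(2/3) = nQ / (1·√S) = 0.017 × 292 / (√0.01408) = 41.83.
At y = 3.6 m: A R^(2/3) = 53.72 — too large.
At y = 3.23 m: A R^(2/3) = 41.84 — matches.

y_n = 3.23 m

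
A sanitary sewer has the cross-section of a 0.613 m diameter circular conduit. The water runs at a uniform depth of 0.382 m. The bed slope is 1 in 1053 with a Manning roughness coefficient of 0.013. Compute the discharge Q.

Q = 0.143 m³/s

For a circular section of diameter D = 0.613 m at depth y = 0.382 m, the central angle is θ = 2 arccos(1 − 2y/D) = 3.639 rad. Then A = (D²/8)(θ − sin θ) = 0.1934 m² and P = Dθ/2 = 1.115 m.
Hydraulic radius R = A/P = 0.1934/1.115 = 0.1734 m.
Manning's equation: Q = (1/n) A R^(2/3) S^(1/2) = (1/0.013) × 0.1934 × 0.1734^(2/3) × 0.0009497^(1/2) = 0.143 m³/s.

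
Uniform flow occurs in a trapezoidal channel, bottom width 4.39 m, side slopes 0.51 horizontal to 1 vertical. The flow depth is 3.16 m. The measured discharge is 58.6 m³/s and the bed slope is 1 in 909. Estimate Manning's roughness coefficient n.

n = 0.015

With bottom width b = 4.39 m and side slope z = 0.51: A = (b + zy)y = (4.39 + 0.51×3.16)×3.16 = 18.97 m²; P = b + 2y√(1+z²) = 4.39 + 2×3.16×1.123 = 11.48 m.
Hydraulic radius R = A/P = 18.97/11.48 = 1.651 m.
Rearranging Manning's equation: n = (1/Q) A R^(2/3) S^(1/2) = (1/58.6) × 18.97 × 1.651^(2/3) × √0.0011 = 0.015.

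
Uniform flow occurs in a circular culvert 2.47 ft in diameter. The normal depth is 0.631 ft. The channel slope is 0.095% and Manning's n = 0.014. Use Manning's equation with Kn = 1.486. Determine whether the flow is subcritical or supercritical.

subcritical

For a circular section of diameter D = 2.47 ft at depth y = 0.631 ft, the central angle is θ = 2 arccos(1 − 2y/D) = 2.12 rad. Then A = (D²/8)(θ − sin θ) = 0.9658 ft² and P = Dθ/2 = 2.618 ft.
Hydraulic radius R = A/P = 0.9658/2.618 = 0.3689 ft.
V = (1.486/n) R^(2/3) √S = (1.486/0.014) × 0.3689^(2/3) × √0.00095 = 1.683 ft/s. Hydraulic depth D_h = A/T = 0.9658/2.154 = 0.4483 ft.
Froude number Fr = V/√(g·D_h) = 1.683/√(32.2×0.4483) = 0.443, which is less than 1, so the flow is subcritical.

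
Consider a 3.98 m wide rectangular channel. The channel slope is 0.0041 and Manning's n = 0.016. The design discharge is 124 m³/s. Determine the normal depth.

y_n = 5.96 m

Manning's equation rearranged: A R^(2/3) = nQ / (1·√S) = 0.016 × 124 / (√0.0041) = 30.98.
Trying y = 7.13 m: A R^(2/3) = 38.1 — too large.
Trying y = 4.73 m: A R^(2/3) = 23.57 — too small.
Trying y = 5.96 m: A R^(2/3) = 30.97 — ≈ 30.98.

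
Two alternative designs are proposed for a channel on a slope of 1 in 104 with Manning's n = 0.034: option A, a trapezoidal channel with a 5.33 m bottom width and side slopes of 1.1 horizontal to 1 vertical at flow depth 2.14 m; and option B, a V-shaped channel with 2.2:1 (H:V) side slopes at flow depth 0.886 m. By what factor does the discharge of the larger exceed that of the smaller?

21.9

Channel A: With bottom width b = 5.33 m and side slope z = 1.1: A = (b + zy)y = (5.33 + 1.1×2.14)×2.14 = 16.44 m²; P = b + 2y√(1+z²) = 5.33 + 2×2.14×1.487 = 11.69 m. Hydraulic radius R = A/P = 16.44/11.69 = 1.406 m. Q_A = (1/0.034)·16.44·1.406^(2/3)·√0.009615 = 59.53 m³/s.
Channel B: For a triangular section with side slope z = 2.2: A = zy² = 2.2×0.886² = 1.727 m²; P = 2y√(1+z²) = 2×0.886×2.417 = 4.282 m. Hydraulic radius R = A/P = 1.727/4.282 = 0.4033 m. Q_B = (1/0.034)·1.727·0.4033^(2/3)·√0.009615 = 2.719 m³/s.
The larger discharge is 59.53 m³/s and the smaller is 2.719 m³/s; the ratio is 21.9.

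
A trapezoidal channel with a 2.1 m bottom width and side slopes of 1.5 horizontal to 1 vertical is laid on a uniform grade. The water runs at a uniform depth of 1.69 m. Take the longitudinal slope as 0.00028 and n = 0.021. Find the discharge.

With bottom width b = 2.1 m and side slope z = 1.5: A = (b + zy)y = (2.1 + 1.5×1.69)×1.69 = 7.833 m²; P = b + 2y√(1+z²) = 2.1 + 2×1.69×1.803 = 8.193 m.
Hydraulic radius R = A/P = 7.833/8.193 = 0.956 m.
Manning's equation: Q = (1/n) A R^(2/3) S^(1/2) = (1/0.021) × 7.833 × 0.956^(2/3) × 0.00028^(1/2) = 6.06 m³/s.

Q = 6.06 m³/s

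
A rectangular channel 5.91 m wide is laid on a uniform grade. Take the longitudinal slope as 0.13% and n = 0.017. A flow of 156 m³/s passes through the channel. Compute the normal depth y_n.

Manning's equation rearranged: A R^(2/3) = nQ / (1·√S) = 0.017 × 156 / (√0.0013) = 73.55.
Try y = 6.7 m: A R^(2/3) = 63.91 — too small.
Try y = 9.39 m: A R^(2/3) = 95.22 — too large.
Try y = 7.54 m: A R^(2/3) = 73.61 — close enough.

y_n = 7.54 m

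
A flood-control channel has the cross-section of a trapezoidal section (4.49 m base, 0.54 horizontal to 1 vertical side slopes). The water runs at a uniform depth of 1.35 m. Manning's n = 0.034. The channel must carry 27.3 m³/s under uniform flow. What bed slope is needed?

S = 0.0191

With bottom width b = 4.49 m and side slope z = 0.54: A = (b + zy)y = (4.49 + 0.54×1.35)×1.35 = 7.046 m²; P = b + 2y√(1+z²) = 4.49 + 2×1.35×1.136 = 7.559 m.
Hydraulic radius R = A/P = 7.046/7.559 = 0.9321 m.
From Manning's equation, S = [nQ / (1 A R^(2/3))]² = [0.034 × 27.3 / (1 × 7.046 × 0.9321^(2/3))]² = 0.0191.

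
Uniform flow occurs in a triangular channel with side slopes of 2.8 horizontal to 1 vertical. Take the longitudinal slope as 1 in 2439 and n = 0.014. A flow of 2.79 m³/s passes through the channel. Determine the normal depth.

Manning's equation rearranged: A R^(2/3) = nQ / (1·√S) = 0.014 × 2.79 / (√0.00041) = 1.929.
Trying y = 0.839 m: A R^(2/3) = 1.061 — short.
Trying y = 1.05 m: A R^(2/3) = 1.93 — matches.

y_n = 1.05 m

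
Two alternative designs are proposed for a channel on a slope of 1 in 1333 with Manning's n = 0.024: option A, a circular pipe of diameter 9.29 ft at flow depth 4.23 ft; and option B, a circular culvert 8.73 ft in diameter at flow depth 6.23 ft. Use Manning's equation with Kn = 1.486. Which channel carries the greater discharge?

Channel A: For a circular section of diameter D = 9.29 ft at depth y = 4.23 ft, the central angle is θ = 2 arccos(1 − 2y/D) = 2.963 rad. Then A = (D²/8)(θ − sin θ) = 30.04 ft² and P = Dθ/2 = 13.76 ft. Hydraulic radius R = A/P = 30.04/13.76 = 2.183 ft. Q_A = (1.486/0.024)·30.04·2.183^(2/3)·√0.0007502 = 85.73 ft³/s.
Channel B: For a circular section of diameter D = 8.73 ft at depth y = 6.23 ft, the central angle is θ = 2 arccos(1 − 2y/D) = 4.025 rad. Then A = (D²/8)(θ − sin θ) = 45.7 ft² and P = Dθ/2 = 17.57 ft. Hydraulic radius R = A/P = 45.7/17.57 = 2.601 ft. Q_B = (1.486/0.024)·45.7·2.601^(2/3)·√0.0007502 = 146.6 ft³/s.
Q_A = 85.73 ft³/s vs Q_B = 146.6 ft³/s, so channel B carries more.

channel B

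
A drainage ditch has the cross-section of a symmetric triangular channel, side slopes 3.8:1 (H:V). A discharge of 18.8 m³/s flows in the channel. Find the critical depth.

At critical depth, Q² T / (g A³) = 1, i.e. A³/T = Q²/g = 18.8²/9.81 = 36.03.
Trying y = 1.52 m: A³/T = 58.58 — high.
Trying y = 0.942 m: A³/T = 5.355 — low.
Trying y = 1.38 m: A³/T = 36.14 — matches.

y_c = 1.38 m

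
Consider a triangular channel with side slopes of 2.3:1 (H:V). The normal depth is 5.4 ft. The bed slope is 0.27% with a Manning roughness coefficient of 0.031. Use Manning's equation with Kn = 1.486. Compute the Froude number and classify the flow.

subcritical

For a triangular section with side slope z = 2.3: A = zy² = 2.3×5.4² = 67.07 ft²; P = 2y√(1+z²) = 2×5.4×2.508 = 27.09 ft.
Hydraulic radius R = A/P = 67.07/27.09 = 2.476 ft.
V = (1.486/n) R^(2/3) √S = (1.486/0.031) × 2.476^(2/3) × √0.0027 = 4.559 ft/s. Hydraulic depth D_h = A/T = 67.07/24.84 = 2.7 ft.
Froude number Fr = V/√(g·D_h) = 4.559/√(32.2×2.7) = 0.489, which is less than 1, so the flow is subcritical.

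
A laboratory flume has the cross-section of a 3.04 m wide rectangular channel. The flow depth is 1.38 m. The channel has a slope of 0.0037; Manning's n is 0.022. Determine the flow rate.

Q = 9.35 m³/s

Flow area A = b·y = 3.04 × 1.38 = 4.195 m². Wetted perimeter P = b + 2y = 3.04 + 2×1.38 = 5.8 m.
Hydraulic radius R = A/P = 4.195/5.8 = 0.7233 m.
Manning's equation: Q = (1/n) A R^(2/3) S^(1/2) = (1/0.022) × 4.195 × 0.7233^(2/3) × 0.0037^(1/2) = 9.35 m³/s.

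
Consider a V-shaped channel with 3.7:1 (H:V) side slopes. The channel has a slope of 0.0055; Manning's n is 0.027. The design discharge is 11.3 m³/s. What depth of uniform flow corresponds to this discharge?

y_n = 1.25 m

Manning's equation rearranged: A R^(2/3) = nQ / (1·√S) = 0.027 × 11.3 / (√0.0055) = 4.114.
Try y = 1.4 m: A R^(2/3) = 5.584 — high.
Try y = 0.974 m: A R^(2/3) = 2.122 — low.
Try y = 1.25 m: A R^(2/3) = 4.128 — close enough.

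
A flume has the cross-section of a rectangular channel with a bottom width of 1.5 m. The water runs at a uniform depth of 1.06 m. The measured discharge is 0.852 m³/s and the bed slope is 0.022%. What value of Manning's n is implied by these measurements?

Flow area A = b·y = 1.5 × 1.06 = 1.59 m². Wetted perimeter P = b + 2y = 1.5 + 2×1.06 = 3.62 m.
Hydraulic radius R = A/P = 1.59/3.62 = 0.4392 m.
Rearranging Manning's equation: n = (1/Q) A R^(2/3) S^(1/2) = (1/0.852) × 1.59 × 0.4392^(2/3) × √0.00022 = 0.016.

n = 0.016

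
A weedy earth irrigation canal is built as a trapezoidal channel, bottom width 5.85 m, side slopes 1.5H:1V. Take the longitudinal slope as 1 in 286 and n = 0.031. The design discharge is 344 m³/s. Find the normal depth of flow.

Manning's equation rearranged: A R^(2/3) = nQ / (1·√S) = 0.031 × 344 / (√0.003497) = 180.3.
Trying y = 7.03 m: A R^(2/3) = 275.4 — too large.
Trying y = 5.78 m: A R^(2/3) = 180.1 — close enough.

y_n = 5.78 m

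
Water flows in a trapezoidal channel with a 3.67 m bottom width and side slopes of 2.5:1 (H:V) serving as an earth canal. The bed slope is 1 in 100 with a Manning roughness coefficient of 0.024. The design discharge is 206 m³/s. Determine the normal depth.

Manning's equation rearranged: A R^(2/3) = nQ / (1·√S) = 0.024 × 206 / (√0.01) = 49.44.
At y = 3.61 m: A R^(2/3) = 72.34 — over.
At y = 3.05 m: A R^(2/3) = 49.35 — close enough.

y_n = 3.05 m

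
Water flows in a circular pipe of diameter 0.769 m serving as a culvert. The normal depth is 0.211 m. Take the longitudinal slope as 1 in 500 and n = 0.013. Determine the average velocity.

For a circular section of diameter D = 0.769 m at depth y = 0.211 m, the central angle is θ = 2 arccos(1 − 2y/D) = 2.205 rad. Then A = (D²/8)(θ − sin θ) = 0.1035 m² and P = Dθ/2 = 0.8479 m.
Hydraulic radius R = A/P = 0.1035/0.8479 = 0.122 m.
From Manning's equation, V = (1/n) R^(2/3) S^(1/2) = (1/0.013) × 0.122^(2/3) × 0.002^(1/2) = 0.846 m/s.

V = 0.846 m/s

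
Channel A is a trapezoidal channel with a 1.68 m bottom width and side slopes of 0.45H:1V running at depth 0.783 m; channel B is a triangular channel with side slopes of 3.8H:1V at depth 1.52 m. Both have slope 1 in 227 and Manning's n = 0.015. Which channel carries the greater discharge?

channel B

Channel A: With bottom width b = 1.68 m and side slope z = 0.45: A = (b + zy)y = (1.68 + 0.45×0.783)×0.783 = 1.591 m²; P = b + 2y√(1+z²) = 1.68 + 2×0.783×1.097 = 3.397 m. Hydraulic radius R = A/P = 1.591/3.397 = 0.4684 m. Q_A = (1/0.015)·1.591·0.4684^(2/3)·√0.004405 = 4.247 m³/s.
Channel B: For a triangular section with side slope z = 3.8: A = zy² = 3.8×1.52² = 8.78 m²; P = 2y√(1+z²) = 2×1.52×3.929 = 11.95 m. Hydraulic radius R = A/P = 8.78/11.95 = 0.735 m. Q_B = (1/0.015)·8.78·0.735^(2/3)·√0.004405 = 31.64 m³/s.
Q_A = 4.247 m³/s vs Q_B = 31.64 m³/s, so channel B carries more.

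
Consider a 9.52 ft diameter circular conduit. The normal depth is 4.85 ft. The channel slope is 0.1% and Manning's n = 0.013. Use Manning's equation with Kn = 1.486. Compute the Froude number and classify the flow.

subcritical

For a circular section of diameter D = 9.52 ft at depth y = 4.85 ft, the central angle is θ = 2 arccos(1 − 2y/D) = 3.179 rad. Then A = (D²/8)(θ − sin θ) = 36.45 ft² and P = Dθ/2 = 15.13 ft.
Hydraulic radius R = A/P = 36.45/15.13 = 2.408 ft.
V = (1.486/n) R^(2/3) √S = (1.486/0.013) × 2.408^(2/3) × √0.001 = 6.495 ft/s. Hydraulic depth D_h = A/T = 36.45/9.518 = 3.829 ft.
Froude number Fr = V/√(g·D_h) = 6.495/√(32.2×3.829) = 0.585, which is less than 1, so the flow is subcritical.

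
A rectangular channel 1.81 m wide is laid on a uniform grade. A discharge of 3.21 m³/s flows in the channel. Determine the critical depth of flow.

y_c = 0.684 m

For a rectangular channel, critical depth y_c = (q²/g)^(1/3) where q = Q/b = 3.21/1.81 = 1.773 m²/s.
So y_c = (1.773²/9.81)^(1/3) = 0.684 m.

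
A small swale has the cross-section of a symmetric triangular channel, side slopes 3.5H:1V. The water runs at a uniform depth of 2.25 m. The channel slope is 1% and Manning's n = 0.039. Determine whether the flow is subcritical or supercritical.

subcritical

For a triangular section with side slope z = 3.5: A = zy² = 3.5×2.25² = 17.72 m²; P = 2y√(1+z²) = 2×2.25×3.64 = 16.38 m.
Hydraulic radius R = A/P = 17.72/16.38 = 1.082 m.
V = (1/n) R^(2/3) √S = (1/0.039) × 1.082^(2/3) × √0.01 = 2.702 m/s. Hydraulic depth D_h = A/T = 17.72/15.75 = 1.125 m.
Froude number Fr = V/√(g·D_h) = 2.702/√(9.81×1.125) = 0.813, which is less than 1, so the flow is subcritical.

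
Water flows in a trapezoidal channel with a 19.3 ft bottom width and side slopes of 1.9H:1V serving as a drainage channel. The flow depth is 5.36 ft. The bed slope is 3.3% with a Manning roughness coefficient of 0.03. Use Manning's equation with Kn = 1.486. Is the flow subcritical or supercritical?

supercritical

With bottom width b = 19.3 ft and side slope z = 1.9: A = (b + zy)y = (19.3 + 1.9×5.36)×5.36 = 158 ft²; P = b + 2y√(1+z²) = 19.3 + 2×5.36×2.147 = 42.32 ft.
Hydraulic radius R = A/P = 158/42.32 = 3.735 ft.
V = (1.486/n) R^(2/3) √S = (1.486/0.03) × 3.735^(2/3) × √0.033 = 21.66 ft/s. Hydraulic depth D_h = A/T = 158/39.67 = 3.984 ft.
Froude number Fr = V/√(g·D_h) = 21.66/√(32.2×3.984) = 1.91, which is greater than 1, so the flow is supercritical.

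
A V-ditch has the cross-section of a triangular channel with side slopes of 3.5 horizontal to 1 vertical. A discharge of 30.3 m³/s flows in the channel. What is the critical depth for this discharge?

y_c = 1.73 m

At critical depth, Q² T / (g A³) = 1, i.e. A³/T = Q²/g = 30.3²/9.81 = 93.59.
At y = 1.89 m: A³/T = 147.7 — too large.
At y = 1.26 m: A³/T = 19.45 — too small.
At y = 1.73 m: A³/T = 94.92 — matches.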